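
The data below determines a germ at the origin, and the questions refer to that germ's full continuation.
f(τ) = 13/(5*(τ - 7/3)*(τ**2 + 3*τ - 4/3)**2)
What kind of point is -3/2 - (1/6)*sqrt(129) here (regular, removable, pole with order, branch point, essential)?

The denominator factor τ**2 + 3*τ - 4/3 vanishes at -3/2 - (1/6)*sqrt(129) and appears to the power 2; the numerator there equals 13/5, nonzero, and no other factor vanishes.
Hence a pole whose order is the multiplicity, 2.

The point is a pole of order 2.


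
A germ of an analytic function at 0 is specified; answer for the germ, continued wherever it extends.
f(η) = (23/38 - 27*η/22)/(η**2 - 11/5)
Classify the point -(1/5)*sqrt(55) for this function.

The point is a pole of order 1.

The denominator factor η**2 - 11/5 vanishes at -(1/5)*sqrt(55) and appears to the power 1; the numerator there equals 23/38 + (27/110)*sqrt(55), nonzero, and no other factor vanishes.
Hence a pole whose order is the multiplicity, 1.


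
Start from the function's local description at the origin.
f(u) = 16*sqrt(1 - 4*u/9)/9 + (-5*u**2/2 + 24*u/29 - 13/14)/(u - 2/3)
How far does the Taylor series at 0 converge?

Denominator factor (u - 2/3): pole of order 1 at 2/3, modulus 2/3.
Branch term (16/9)*sqrt(1 - u/(9/4)): its argument vanishes at u = 9/4, a square-root branch point, modulus 9/4.
The radius of convergence is the smallest modulus among the singular points: 2/3.

The radius of convergence is 2/3.


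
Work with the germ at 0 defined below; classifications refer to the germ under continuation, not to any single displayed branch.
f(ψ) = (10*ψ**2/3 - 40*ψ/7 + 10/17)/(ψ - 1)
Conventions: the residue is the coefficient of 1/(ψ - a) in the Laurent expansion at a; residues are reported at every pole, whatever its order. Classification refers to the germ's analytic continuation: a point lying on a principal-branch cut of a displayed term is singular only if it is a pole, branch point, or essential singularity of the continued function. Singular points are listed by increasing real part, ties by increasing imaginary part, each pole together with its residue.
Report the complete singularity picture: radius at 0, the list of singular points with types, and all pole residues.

Radius of convergence at 0: 1.
At 1: a pole of order 1; residue -640/357.

Denominator factor (ψ - 1): pole of order 1 at 1, modulus 1.
The radius of convergence is the smallest modulus among the singular points: 1.
At the order-1 pole 1 set g(ψ) = (ψ - (1))*f(ψ) = 10*ψ**2/3 - 40*ψ/7 + 10/17.
Simple pole: residue = g(a) at a = 1, which is -640/357.


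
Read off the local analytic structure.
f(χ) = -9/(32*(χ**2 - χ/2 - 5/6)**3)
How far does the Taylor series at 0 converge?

Denominator factor (χ**2 - χ/2 - 5/6)^3: discriminant 43/12, real irrational roots 1/4 + (1/12)*sqrt(129) and 1/4 - (1/12)*sqrt(129); poles of order 3, moduli 1/4 + (1/12)*sqrt(129) and -1/4 + (1/12)*sqrt(129).
The radius of convergence is the smallest modulus among the singular points: -1/4 + (1/12)*sqrt(129).

The radius of convergence is -1/4 + (1/12)*sqrt(129).


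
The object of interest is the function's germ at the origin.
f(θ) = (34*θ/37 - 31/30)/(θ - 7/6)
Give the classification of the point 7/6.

The point is a pole of order 1.

The denominator factor θ - 7/6 vanishes at 7/6 and appears to the power 1; the numerator there equals 43/1110, nonzero, and no other factor vanishes.
Hence a pole whose order is the multiplicity, 1.


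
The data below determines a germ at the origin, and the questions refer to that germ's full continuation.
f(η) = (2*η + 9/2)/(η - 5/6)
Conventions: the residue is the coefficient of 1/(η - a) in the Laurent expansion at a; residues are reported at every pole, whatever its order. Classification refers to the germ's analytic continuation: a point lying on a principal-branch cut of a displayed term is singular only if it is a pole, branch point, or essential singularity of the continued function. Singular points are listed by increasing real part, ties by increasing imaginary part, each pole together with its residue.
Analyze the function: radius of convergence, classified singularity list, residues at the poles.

Denominator factor (η - 5/6): pole of order 1 at 5/6, modulus 5/6.
The radius of convergence is the smallest modulus among the singular points: 5/6.
At the order-1 pole 5/6 set g(η) = (η - (5/6))*f(η) = 2*η + 9/2.
Simple pole: residue = g(a) at a = 5/6, which is 37/6.

Radius of convergence at 0: 5/6.
At 5/6: a pole of order 1; residue 37/6.


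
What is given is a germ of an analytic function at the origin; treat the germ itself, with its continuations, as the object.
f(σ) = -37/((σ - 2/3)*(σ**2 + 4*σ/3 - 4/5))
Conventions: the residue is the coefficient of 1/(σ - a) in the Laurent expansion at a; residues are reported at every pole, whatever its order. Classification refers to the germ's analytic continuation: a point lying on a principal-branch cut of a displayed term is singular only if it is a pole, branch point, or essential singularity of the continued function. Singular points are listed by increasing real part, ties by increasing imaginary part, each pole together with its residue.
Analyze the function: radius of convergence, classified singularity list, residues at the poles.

Denominator factor (σ - 2/3): pole of order 1 at 2/3, modulus 2/3.
Denominator factor (σ**2 + 4*σ/3 - 4/5): discriminant 224/45, real irrational roots -2/3 + (2/15)*sqrt(70) and -2/3 - (2/15)*sqrt(70); poles of order 1, moduli -2/3 + (2/15)*sqrt(70) and 2/3 + (2/15)*sqrt(70).
The radius of convergence is the smallest modulus among the singular points: -2/3 + (2/15)*sqrt(70).
The factor σ**2 + 4*σ/3 - 4/5 splits as (σ - a)(σ - a') with a = -2/3 - (2/15)*sqrt(70), a' = -2/3 + (2/15)*sqrt(70). At the order-1 pole a set g(σ) = (σ - a)*f(σ) = [-37/(σ - 2/3)] / (σ - a').
Simple pole: residue = g(a) at a = -2/3 - (2/15)*sqrt(70), which is 555/16 - (555/112)*sqrt(70).
The factor σ**2 + 4*σ/3 - 4/5 splits as (σ - a)(σ - a') with a = -2/3 + (2/15)*sqrt(70), a' = -2/3 - (2/15)*sqrt(70). At the order-1 pole a set g(σ) = (σ - a)*f(σ) = [-37/(σ - 2/3)] / (σ - a').
Simple pole: residue = g(a) at a = -2/3 + (2/15)*sqrt(70), which is 555/16 + (555/112)*sqrt(70).
At the order-1 pole 2/3 set g(σ) = (σ - (2/3))*f(σ) = -37/(σ**2 + 4*σ/3 - 4/5).
Simple pole: residue = g(a) at a = 2/3, which is -555/8.
List the singular points by increasing real part (a conjugate pair: the negative imaginary part first).

Radius of convergence at 0: -2/3 + (2/15)*sqrt(70).
At -2/3 - (2/15)*sqrt(70): a pole of order 1; residue 555/16 - (555/112)*sqrt(70).
At -2/3 + (2/15)*sqrt(70): a pole of order 1; residue 555/16 + (555/112)*sqrt(70).
At 2/3: a pole of order 1; residue -555/8.


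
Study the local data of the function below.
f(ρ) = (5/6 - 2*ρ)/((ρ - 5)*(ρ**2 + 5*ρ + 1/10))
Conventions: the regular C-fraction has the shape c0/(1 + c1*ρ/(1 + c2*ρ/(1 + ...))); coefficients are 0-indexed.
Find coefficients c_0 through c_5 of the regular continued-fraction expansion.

The regular C-fraction coefficients are [-5/3, 261/5, -12/5, 25/1566, 18667/7830, -12/5].

Taylor coefficients (expand at 0): a_0 = -5/3, a_1 = 87, a_2 = -21663/5, a_3 = 16182011/75, a_4 = -1343085163/125, a_5 = 334422789837/625.
c0 = a_0 = -5/3. Peel one level at a time: if S = 1 + c*ρ/S' with S'(0) = 1, then c is the ρ-coefficient of S and S' = c*ρ/(S - 1).
S_1 = c0/f = 1 + (261/5)*ρ + (3132/25)*ρ^2 + ...; c1 = 261/5.
S_2 = c1*ρ/(S_1 - 1) = 1 + (-12/5)*ρ + (10/261)*ρ^2 + ...; c2 = -12/5.
S_3 = c2*ρ/(S_2 - 1) = 1 + (25/1566)*ρ + (-93335/2452356)*ρ^2 + ...; c3 = 25/1566.
S_4 = c3*ρ/(S_3 - 1) = 1 + (18667/7830)*ρ + (37334/6525)*ρ^2 + ...; c4 = 18667/7830.
S_5 = c4*ρ/(S_4 - 1) = 1 + (-12/5)*ρ + ...; c5 = -12/5.


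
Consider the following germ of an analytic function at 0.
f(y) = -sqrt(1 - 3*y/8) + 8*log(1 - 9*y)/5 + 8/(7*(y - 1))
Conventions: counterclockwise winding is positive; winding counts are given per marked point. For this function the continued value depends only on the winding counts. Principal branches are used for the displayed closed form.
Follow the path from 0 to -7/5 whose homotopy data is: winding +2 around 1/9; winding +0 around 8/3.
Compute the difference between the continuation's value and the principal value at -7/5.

Continued minus principal equals (32/5)*pi*i.

The rational part is single-valued and drops out of the difference; each branch term changes only by its own monodromy.
(8/5)*log(1 - y/(1/9)): each positive loop around 1/9 adds 2*pi*i to the log, so winding +2 contributes (8/5)*(2)*2*pi*i = (32/5)*pi*i.
(-1)*sqrt(1 - y/(8/3)): winding +0 is even, the square root returns to the same sheet, contribution 0.
Summing the contributions at y = -7/5 gives (32/5)*pi*i.


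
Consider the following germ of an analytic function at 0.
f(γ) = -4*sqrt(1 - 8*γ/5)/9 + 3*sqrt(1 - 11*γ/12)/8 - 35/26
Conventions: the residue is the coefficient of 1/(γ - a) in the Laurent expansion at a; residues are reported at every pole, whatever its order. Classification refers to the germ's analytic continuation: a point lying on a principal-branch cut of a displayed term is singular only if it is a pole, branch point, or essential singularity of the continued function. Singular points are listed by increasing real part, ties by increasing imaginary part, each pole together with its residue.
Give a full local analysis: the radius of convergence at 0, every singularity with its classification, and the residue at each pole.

Branch term (3/8)*sqrt(1 - γ/(12/11)): its argument vanishes at γ = 12/11, a square-root branch point, modulus 12/11.
Branch term (-4/9)*sqrt(1 - γ/(5/8)): its argument vanishes at γ = 5/8, a square-root branch point, modulus 5/8.
The radius of convergence is the smallest modulus among the singular points: 5/8.
List the singular points by increasing real part (a conjugate pair: the negative imaginary part first).

Radius of convergence at 0: 5/8.
At 5/8: an algebraic (square-root) branch point.
At 12/11: an algebraic (square-root) branch point.


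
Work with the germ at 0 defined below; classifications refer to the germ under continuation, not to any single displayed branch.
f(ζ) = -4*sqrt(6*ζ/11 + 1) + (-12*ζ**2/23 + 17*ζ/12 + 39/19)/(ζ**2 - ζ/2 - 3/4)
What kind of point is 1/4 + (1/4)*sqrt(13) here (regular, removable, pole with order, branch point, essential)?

The denominator factor ζ**2 - ζ/2 - 3/4 vanishes at 1/4 + (1/4)*sqrt(13) and appears to the power 1; the numerator there equals 40909/20976 + (319/1104)*sqrt(13), nonzero, and no other factor vanishes.
The branch terms are analytic at this point.
Hence a pole whose order is the multiplicity, 1.

The point is a pole of order 1.


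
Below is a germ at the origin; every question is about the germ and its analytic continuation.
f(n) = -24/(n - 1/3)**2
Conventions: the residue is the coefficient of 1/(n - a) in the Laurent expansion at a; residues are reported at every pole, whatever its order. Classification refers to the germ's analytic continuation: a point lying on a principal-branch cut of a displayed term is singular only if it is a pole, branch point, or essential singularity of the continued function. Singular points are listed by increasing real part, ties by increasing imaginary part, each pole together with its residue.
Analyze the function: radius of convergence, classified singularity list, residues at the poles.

Denominator factor (n - 1/3)^2: pole of order 2 at 1/3, modulus 1/3.
The radius of convergence is the smallest modulus among the singular points: 1/3.
At the order-2 pole 1/3 set g(n) = (n - (1/3))^2*f(n) = -24.
Order-2 pole: residue = g'(a); g'(1/3) = 0, so the residue is 0.

Radius of convergence at 0: 1/3.
At 1/3: a pole of order 2; residue 0.


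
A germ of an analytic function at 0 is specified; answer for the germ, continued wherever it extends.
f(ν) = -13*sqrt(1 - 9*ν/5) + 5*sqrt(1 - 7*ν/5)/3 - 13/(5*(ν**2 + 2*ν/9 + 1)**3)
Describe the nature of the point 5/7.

The point is an algebraic (square-root) branch point.

The term (5/3)*sqrt(1 - ν/(5/7)) has argument 1 - 5/7/(5/7) = 0 at 5/7: a square-root (algebraic, two-sheeted) branch point; the remaining terms are analytic or single-valued there.


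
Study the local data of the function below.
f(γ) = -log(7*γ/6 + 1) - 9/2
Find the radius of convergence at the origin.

The radius of convergence is 6/7.

Branch term (-1)*log(1 - γ/(-6/7)): its argument vanishes at γ = -6/7, a logarithmic branch point, modulus 6/7.
The radius of convergence is the smallest modulus among the singular points: 6/7.


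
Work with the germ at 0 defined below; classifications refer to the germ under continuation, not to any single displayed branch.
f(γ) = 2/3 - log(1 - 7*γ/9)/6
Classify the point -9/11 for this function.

There is no denominator, hence no pole anywhere.
Branch term log(1 - γ/(9/7)): argument at -9/11 is 18/11, nonzero, so -9/11 is not its branch point (a point on a principal cut is still regular for the continued germ).
So the germ continues analytically to -9/11.

The point is a regular point.


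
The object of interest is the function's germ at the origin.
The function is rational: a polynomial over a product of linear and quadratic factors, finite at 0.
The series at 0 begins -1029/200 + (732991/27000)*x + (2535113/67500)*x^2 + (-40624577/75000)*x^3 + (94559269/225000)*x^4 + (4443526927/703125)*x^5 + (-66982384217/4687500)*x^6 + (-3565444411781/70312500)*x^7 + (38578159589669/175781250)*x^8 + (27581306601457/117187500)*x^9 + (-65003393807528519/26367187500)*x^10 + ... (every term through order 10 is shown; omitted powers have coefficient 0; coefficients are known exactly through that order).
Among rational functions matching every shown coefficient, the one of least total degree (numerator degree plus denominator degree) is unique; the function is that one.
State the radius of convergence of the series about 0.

No rational of total degree below 9 reproduces all 11 coefficients; solving the [1/8] Pade equations on them gives f(x) = (19*x/27 - 3/8)/((x + 5)**2*(x**2 + x/7 + 1/7)**3), whose expansion matches every shown term.
Denominator factor (x**2 + x/7 + 1/7)^3: discriminant -27/49, complex-conjugate roots (-1/14) + ((3/14)*sqrt(3))*i and (-1/14) - ((3/14)*sqrt(3))*i; poles of order 3, moduli (1/7)*sqrt(7) and (1/7)*sqrt(7).
Denominator factor (x + 5)^2: pole of order 2 at -5, modulus 5.
The radius of convergence is the smallest modulus among the singular points: (1/7)*sqrt(7).

The radius of convergence is (1/7)*sqrt(7).


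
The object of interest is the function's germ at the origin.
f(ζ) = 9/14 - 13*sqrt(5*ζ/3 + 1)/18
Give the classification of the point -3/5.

The point is an algebraic (square-root) branch point.

The term (-13/18)*sqrt(1 - ζ/(-3/5)) has argument 1 - -3/5/(-3/5) = 0 at -3/5: a square-root (algebraic, two-sheeted) branch point; the remaining terms are analytic or single-valued there.


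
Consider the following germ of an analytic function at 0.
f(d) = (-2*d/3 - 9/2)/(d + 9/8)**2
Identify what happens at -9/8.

The denominator factor d + 9/8 vanishes at -9/8 and appears to the power 2; the numerator there equals -15/4, nonzero, and no other factor vanishes.
Hence a pole whose order is the multiplicity, 2.

The point is a pole of order 2.


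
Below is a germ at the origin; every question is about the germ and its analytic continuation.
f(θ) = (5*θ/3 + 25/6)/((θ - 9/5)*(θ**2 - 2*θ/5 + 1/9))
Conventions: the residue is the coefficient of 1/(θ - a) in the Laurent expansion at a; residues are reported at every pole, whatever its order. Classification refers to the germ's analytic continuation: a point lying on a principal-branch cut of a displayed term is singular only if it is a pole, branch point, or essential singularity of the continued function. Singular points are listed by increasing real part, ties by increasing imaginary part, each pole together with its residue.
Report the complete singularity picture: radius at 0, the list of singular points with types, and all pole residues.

Radius of convergence at 0: 1/3.
At (1/5) - (4/15)*i: a pole of order 1; residue (-3225/2368) - (5975/1184)*i.
At (1/5) + (4/15)*i: a pole of order 1; residue (-3225/2368) + (5975/1184)*i.
At 9/5: a pole of order 1; residue 3225/1184.

Denominator factor (θ - 9/5): pole of order 1 at 9/5, modulus 9/5.
Denominator factor (θ**2 - 2*θ/5 + 1/9): discriminant -64/225, complex-conjugate roots (1/5) + (4/15)*i and (1/5) - (4/15)*i; poles of order 1, moduli 1/3 and 1/3.
The radius of convergence is the smallest modulus among the singular points: 1/3.
The factor θ**2 - 2*θ/5 + 1/9 splits as (θ - a)(θ - a') with a = (1/5) - (4/15)*i, a' = (1/5) + (4/15)*i. At the order-1 pole a set g(θ) = (θ - a)*f(θ) = [(5*θ/3 + 25/6)/(θ - 9/5)] / (θ - a').
Simple pole: residue = g(a) at a = (1/5) - (4/15)*i, which is (-3225/2368) - (5975/1184)*i.
The factor θ**2 - 2*θ/5 + 1/9 splits as (θ - a)(θ - a') with a = (1/5) + (4/15)*i, a' = (1/5) - (4/15)*i. At the order-1 pole a set g(θ) = (θ - a)*f(θ) = [(5*θ/3 + 25/6)/(θ - 9/5)] / (θ - a').
Simple pole: residue = g(a) at a = (1/5) + (4/15)*i, which is (-3225/2368) + (5975/1184)*i.
At the order-1 pole 9/5 set g(θ) = (θ - (9/5))*f(θ) = (5*θ/3 + 25/6)/(θ**2 - 2*θ/5 + 1/9).
Simple pole: residue = g(a) at a = 9/5, which is 3225/1184.
List the singular points by increasing real part (a conjugate pair: the negative imaginary part first).


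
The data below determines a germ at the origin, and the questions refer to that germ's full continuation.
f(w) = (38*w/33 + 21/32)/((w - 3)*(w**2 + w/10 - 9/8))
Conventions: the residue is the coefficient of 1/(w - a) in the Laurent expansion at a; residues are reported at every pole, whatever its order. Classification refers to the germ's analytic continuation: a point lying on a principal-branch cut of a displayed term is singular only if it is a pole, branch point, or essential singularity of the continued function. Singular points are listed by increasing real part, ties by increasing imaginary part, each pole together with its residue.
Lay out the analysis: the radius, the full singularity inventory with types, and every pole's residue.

Radius of convergence at 0: -1/20 + (1/20)*sqrt(451).
At -1/20 - (1/20)*sqrt(451): a pole of order 1; residue -7235/28776 + (109975/12977976)*sqrt(451).
At -1/20 + (1/20)*sqrt(451): a pole of order 1; residue -7235/28776 - (109975/12977976)*sqrt(451).
At 3: a pole of order 1; residue 7235/14388.


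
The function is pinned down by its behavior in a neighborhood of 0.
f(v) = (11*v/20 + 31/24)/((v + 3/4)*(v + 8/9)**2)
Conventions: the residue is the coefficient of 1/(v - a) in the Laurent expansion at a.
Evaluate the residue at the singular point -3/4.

The residue is 5697/125.

At the order-1 pole -3/4 set g(v) = (v - (-3/4))*f(v) = (11*v/20 + 31/24)/(v + 8/9)**2.
Simple pole: residue = g(a) at a = -3/4, which is 5697/125.


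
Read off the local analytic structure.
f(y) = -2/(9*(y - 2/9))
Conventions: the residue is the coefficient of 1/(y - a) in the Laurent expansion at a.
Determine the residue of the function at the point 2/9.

At the order-1 pole 2/9 set g(y) = (y - (2/9))*f(y) = -2/9.
Simple pole: residue = g(a) at a = 2/9, which is -2/9.

The residue is -2/9.


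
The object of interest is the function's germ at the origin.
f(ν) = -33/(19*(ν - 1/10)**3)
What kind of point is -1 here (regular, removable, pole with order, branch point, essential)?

Denominator factors: ν - 1/10 = -11/10 at ν = -1 — none vanishes.
So the germ continues analytically to -1.

The point is a regular point.


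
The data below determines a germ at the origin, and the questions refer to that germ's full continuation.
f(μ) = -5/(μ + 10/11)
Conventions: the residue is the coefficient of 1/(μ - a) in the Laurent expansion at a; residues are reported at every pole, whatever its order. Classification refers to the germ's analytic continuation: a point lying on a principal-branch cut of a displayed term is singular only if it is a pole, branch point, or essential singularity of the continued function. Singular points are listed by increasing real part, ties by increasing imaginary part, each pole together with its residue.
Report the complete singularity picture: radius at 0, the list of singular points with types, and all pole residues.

Radius of convergence at 0: 10/11.
At -10/11: a pole of order 1; residue -5.

Denominator factor (μ + 10/11): pole of order 1 at -10/11, modulus 10/11.
The radius of convergence is the smallest modulus among the singular points: 10/11.
At the order-1 pole -10/11 set g(μ) = (μ - (-10/11))*f(μ) = -5.
Simple pole: residue = g(a) at a = -10/11, which is -5.


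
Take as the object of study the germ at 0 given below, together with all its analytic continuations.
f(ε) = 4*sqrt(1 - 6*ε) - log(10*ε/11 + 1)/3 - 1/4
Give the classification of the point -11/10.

The term (-1/3)*log(1 - ε/(-11/10)) has argument 1 - -11/10/(-11/10) = 0 at -11/10: a logarithmic (infinitely-sheeted) branch point; the remaining terms are analytic or single-valued there.

The point is a logarithmic branch point.


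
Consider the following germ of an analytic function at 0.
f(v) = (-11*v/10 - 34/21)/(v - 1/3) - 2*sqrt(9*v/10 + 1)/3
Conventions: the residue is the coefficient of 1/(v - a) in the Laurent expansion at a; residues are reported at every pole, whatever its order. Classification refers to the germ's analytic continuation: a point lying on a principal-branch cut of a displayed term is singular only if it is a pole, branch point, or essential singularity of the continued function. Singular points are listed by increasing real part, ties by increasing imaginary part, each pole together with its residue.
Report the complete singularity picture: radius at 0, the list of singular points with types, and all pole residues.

Denominator factor (v - 1/3): pole of order 1 at 1/3, modulus 1/3.
Branch term (-2/3)*sqrt(1 - v/(-10/9)): its argument vanishes at v = -10/9, a square-root branch point, modulus 10/9.
The radius of convergence is the smallest modulus among the singular points: 1/3.
The branch term is analytic at 1/3 and contributes nothing to the residue; only the rational part matters.
At the order-1 pole 1/3 set g(v) = (v - (1/3))*(rational part) = -11*v/10 - 34/21.
Simple pole: residue = g(a) at a = 1/3, which is -139/70.
List the singular points by increasing real part (a conjugate pair: the negative imaginary part first).

Radius of convergence at 0: 1/3.
At -10/9: an algebraic (square-root) branch point.
At 1/3: a pole of order 1; residue -139/70.


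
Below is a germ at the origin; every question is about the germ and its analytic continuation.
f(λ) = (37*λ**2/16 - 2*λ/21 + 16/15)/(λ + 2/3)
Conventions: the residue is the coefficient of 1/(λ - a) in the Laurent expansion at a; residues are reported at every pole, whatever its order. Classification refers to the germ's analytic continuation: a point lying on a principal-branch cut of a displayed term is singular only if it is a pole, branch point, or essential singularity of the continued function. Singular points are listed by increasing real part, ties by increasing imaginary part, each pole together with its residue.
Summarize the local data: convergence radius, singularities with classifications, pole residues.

Radius of convergence at 0: 2/3.
At -2/3: a pole of order 1; residue 2719/1260.

Denominator factor (λ + 2/3): pole of order 1 at -2/3, modulus 2/3.
The radius of convergence is the smallest modulus among the singular points: 2/3.
At the order-1 pole -2/3 set g(λ) = (λ - (-2/3))*f(λ) = 37*λ**2/16 - 2*λ/21 + 16/15.
Simple pole: residue = g(a) at a = -2/3, which is 2719/1260.


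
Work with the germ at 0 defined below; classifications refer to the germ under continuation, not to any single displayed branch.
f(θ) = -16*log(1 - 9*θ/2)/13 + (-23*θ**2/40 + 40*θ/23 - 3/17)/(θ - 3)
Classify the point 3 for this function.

The denominator factor θ - 3 vanishes at 3 and appears to the power 1; the numerator there equals -2097/15640, nonzero, and no other factor vanishes.
The branch terms are analytic at this point.
Hence a pole whose order is the multiplicity, 1.

The point is a pole of order 1.


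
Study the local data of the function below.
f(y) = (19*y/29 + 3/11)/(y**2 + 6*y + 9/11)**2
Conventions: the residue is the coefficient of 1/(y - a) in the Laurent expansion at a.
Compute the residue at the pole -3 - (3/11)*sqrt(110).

The factor y**2 + 6*y + 9/11 splits as (y - a)(y - a') with a = -3 - (3/11)*sqrt(110), a' = -3 + (3/11)*sqrt(110). At the order-2 pole a set g(y) = (y - a)^2*f(y) = [19*y/29 + 3/11] / (y - a')^2.
Order-2 pole: residue = g'(a); g'(-3 - (3/11)*sqrt(110)) = -(1/580)*sqrt(110), so the residue is -(1/580)*sqrt(110).

The residue is -(1/580)*sqrt(110).


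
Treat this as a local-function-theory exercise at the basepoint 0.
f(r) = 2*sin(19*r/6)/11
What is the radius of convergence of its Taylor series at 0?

The factor sin(19*r/6) is entire and contributes no finite singular point.
The polynomial part has no poles.
No finite singular points: the Taylor series at 0 converges everywhere.

The radius of convergence is infinite.


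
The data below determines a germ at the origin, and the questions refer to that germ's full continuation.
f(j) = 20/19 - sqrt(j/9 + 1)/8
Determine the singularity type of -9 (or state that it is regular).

The point is an algebraic (square-root) branch point.

The term (-1/8)*sqrt(1 - j/(-9)) has argument 1 - -9/(-9) = 0 at -9: a square-root (algebraic, two-sheeted) branch point; the remaining terms are analytic or single-valued there.


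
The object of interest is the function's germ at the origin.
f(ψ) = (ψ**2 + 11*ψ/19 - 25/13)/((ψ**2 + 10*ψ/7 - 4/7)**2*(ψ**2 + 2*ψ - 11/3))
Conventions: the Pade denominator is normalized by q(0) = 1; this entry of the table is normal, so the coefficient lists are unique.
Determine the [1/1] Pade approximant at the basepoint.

The Pade approximant has numerator coefficients [3675/2288, 2016667569/1588292992]; denominator coefficients [1, -1790005/401896].


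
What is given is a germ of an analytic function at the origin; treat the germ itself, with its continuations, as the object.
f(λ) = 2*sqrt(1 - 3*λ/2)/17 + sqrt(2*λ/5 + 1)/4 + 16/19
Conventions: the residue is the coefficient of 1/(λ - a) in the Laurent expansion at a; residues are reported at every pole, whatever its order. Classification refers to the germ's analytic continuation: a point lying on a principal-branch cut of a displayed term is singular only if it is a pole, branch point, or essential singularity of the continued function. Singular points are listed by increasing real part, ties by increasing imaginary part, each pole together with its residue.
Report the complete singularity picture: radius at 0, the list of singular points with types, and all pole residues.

Branch term (2/17)*sqrt(1 - λ/(2/3)): its argument vanishes at λ = 2/3, a square-root branch point, modulus 2/3.
Branch term (1/4)*sqrt(1 - λ/(-5/2)): its argument vanishes at λ = -5/2, a square-root branch point, modulus 5/2.
The radius of convergence is the smallest modulus among the singular points: 2/3.
List the singular points by increasing real part (a conjugate pair: the negative imaginary part first).

Radius of convergence at 0: 2/3.
At -5/2: an algebraic (square-root) branch point.
At 2/3: an algebraic (square-root) branch point.


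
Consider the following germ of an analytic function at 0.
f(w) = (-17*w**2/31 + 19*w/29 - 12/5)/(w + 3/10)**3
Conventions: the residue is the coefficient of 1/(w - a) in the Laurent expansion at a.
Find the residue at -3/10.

The residue is -17/31.

At the order-3 pole -3/10 set g(w) = (w - (-3/10))^3*f(w) = -17*w**2/31 + 19*w/29 - 12/5.
Order-3 pole: residue = g''(a)/2; g''(-3/10) = -34/31, so the residue is -17/31.


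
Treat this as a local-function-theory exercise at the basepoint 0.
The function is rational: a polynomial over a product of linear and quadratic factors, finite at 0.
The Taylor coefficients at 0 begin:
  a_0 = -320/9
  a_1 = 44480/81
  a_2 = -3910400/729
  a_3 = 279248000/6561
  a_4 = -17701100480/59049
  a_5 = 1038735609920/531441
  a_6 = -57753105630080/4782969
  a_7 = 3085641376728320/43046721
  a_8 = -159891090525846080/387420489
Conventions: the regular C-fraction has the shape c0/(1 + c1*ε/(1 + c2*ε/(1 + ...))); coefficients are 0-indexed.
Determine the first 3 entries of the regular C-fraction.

Taylor coefficients (read off): a_0 = -320/9, a_1 = 44480/81, a_2 = -3910400/729.
c0 = a_0 = -320/9. Peel one level at a time: if S = 1 + c*ε/S' with S'(0) = 1, then c is the ε-coefficient of S and S' = c*ε/(S - 1).
S_1 = c0/f = 1 + (139/9)*ε + (263/3)*ε^2 + ...; c1 = 139/9.
S_2 = c1*ε/(S_1 - 1) = 1 + (-789/139)*ε + ...; c2 = -789/139.

The regular C-fraction coefficients are [-320/9, 139/9, -789/139].


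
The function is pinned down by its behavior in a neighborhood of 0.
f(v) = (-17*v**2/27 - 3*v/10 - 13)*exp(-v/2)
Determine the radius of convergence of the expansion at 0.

The factor exp(-v/2) is entire and contributes no finite singular point.
The polynomial part has no poles.
No finite singular points: the Taylor series at 0 converges everywhere.

The radius of convergence is infinite.


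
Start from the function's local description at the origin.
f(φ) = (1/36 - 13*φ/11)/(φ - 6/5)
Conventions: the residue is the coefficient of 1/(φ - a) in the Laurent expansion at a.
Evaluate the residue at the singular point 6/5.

The residue is -2753/1980.

At the order-1 pole 6/5 set g(φ) = (φ - (6/5))*f(φ) = 1/36 - 13*φ/11.
Simple pole: residue = g(a) at a = 6/5, which is -2753/1980.


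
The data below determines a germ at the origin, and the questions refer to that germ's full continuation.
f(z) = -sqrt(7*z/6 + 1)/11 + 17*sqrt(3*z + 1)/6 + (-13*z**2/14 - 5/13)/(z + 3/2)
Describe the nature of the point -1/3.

The term (17/6)*sqrt(1 - z/(-1/3)) has argument 1 - -1/3/(-1/3) = 0 at -1/3: a square-root (algebraic, two-sheeted) branch point; the remaining terms are analytic or single-valued there.

The point is an algebraic (square-root) branch point.


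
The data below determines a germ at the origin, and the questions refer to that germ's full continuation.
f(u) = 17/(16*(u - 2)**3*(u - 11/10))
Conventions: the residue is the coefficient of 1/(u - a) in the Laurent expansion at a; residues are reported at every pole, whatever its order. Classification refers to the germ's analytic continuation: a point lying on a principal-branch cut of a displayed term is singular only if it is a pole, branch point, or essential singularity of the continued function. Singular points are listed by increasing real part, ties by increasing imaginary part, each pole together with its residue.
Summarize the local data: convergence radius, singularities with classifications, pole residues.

Radius of convergence at 0: 11/10.
At 11/10: a pole of order 1; residue -2125/1458.
At 2: a pole of order 3; residue 2125/1458.

Denominator factor (u - 2)^3: pole of order 3 at 2, modulus 2.
Denominator factor (u - 11/10): pole of order 1 at 11/10, modulus 11/10.
The radius of convergence is the smallest modulus among the singular points: 11/10.
At the order-1 pole 11/10 set g(u) = (u - (11/10))*f(u) = 17/(16*(u - 2)**3).
Simple pole: residue = g(a) at a = 11/10, which is -2125/1458.
At the order-3 pole 2 set g(u) = (u - (2))^3*f(u) = 17/(16*(u - 11/10)).
Order-3 pole: residue = g''(a)/2; g''(2) = 2125/729, so the residue is 2125/1458.
List the singular points by increasing real part (a conjugate pair: the negative imaginary part first).


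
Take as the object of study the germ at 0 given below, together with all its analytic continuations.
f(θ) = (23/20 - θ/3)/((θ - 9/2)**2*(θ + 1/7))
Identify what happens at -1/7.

The denominator factor θ + 1/7 vanishes at -1/7 and appears to the power 1; the numerator there equals 503/420, nonzero, and no other factor vanishes.
Hence a pole whose order is the multiplicity, 1.

The point is a pole of order 1.


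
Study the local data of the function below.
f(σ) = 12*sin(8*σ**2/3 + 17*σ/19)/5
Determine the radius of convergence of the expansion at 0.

The radius of convergence is infinite.

The factor sin(8*σ**2/3 + 17*σ/19) is entire and contributes no finite singular point.
The polynomial part has no poles.
No finite singular points: the Taylor series at 0 converges everywhere.


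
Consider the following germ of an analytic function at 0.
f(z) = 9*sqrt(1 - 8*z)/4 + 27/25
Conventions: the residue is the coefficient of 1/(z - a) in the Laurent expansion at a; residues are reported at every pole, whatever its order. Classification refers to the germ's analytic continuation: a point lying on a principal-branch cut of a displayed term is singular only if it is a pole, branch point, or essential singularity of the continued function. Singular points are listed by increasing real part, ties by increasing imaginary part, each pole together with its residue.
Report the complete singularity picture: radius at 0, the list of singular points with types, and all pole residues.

Branch term (9/4)*sqrt(1 - z/(1/8)): its argument vanishes at z = 1/8, a square-root branch point, modulus 1/8.
The radius of convergence is the smallest modulus among the singular points: 1/8.

Radius of convergence at 0: 1/8.
At 1/8: an algebraic (square-root) branch point.


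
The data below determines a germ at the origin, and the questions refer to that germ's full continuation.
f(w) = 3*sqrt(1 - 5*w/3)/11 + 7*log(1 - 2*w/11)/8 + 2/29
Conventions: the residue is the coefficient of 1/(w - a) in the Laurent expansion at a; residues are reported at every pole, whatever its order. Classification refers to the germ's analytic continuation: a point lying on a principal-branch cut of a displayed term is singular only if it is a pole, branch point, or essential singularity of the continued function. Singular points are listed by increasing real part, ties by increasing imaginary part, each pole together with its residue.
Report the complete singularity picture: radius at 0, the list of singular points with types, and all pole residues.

Branch term (3/11)*sqrt(1 - w/(3/5)): its argument vanishes at w = 3/5, a square-root branch point, modulus 3/5.
Branch term (7/8)*log(1 - w/(11/2)): its argument vanishes at w = 11/2, a logarithmic branch point, modulus 11/2.
The radius of convergence is the smallest modulus among the singular points: 3/5.
List the singular points by increasing real part (a conjugate pair: the negative imaginary part first).

Radius of convergence at 0: 3/5.
At 3/5: an algebraic (square-root) branch point.
At 11/2: a logarithmic branch point.


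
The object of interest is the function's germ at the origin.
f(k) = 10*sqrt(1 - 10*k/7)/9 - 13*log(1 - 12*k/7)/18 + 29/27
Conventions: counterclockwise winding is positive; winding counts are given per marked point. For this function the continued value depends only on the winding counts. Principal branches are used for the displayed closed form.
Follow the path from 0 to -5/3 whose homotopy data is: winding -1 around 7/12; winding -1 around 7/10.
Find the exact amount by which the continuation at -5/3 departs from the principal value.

Continued minus principal equals (-(20/189)*sqrt(1491)) + ((13/9)*pi)*i.

The rational part is single-valued and drops out of the difference; each branch term changes only by its own monodromy.
(10/9)*sqrt(1 - k/(7/10)): winding -1 is odd, the square root flips sign, contributing -2*(10/9)*sqrt(1 - (-5/3)/(7/10)) = -2*(10/9)*sqrt(71/21) = -(20/189)*sqrt(1491).
(-13/18)*log(1 - k/(7/12)): each positive loop around 7/12 adds 2*pi*i to the log, so winding -1 contributes (-13/18)*(-1)*2*pi*i = (13/9)*pi*i.
Summing the contributions at k = -5/3 gives (-(20/189)*sqrt(1491)) + ((13/9)*pi)*i.


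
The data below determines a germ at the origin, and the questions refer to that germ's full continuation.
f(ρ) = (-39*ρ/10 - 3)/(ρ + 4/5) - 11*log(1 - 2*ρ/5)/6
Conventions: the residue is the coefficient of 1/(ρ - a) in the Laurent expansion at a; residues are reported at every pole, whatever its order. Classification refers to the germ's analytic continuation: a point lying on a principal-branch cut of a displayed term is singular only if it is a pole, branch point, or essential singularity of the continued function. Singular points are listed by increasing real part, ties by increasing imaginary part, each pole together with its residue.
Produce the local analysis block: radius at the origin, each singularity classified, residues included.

Radius of convergence at 0: 4/5.
At -4/5: a pole of order 1; residue 3/25.
At 5/2: a logarithmic branch point.

Denominator factor (ρ + 4/5): pole of order 1 at -4/5, modulus 4/5.
Branch term (-11/6)*log(1 - ρ/(5/2)): its argument vanishes at ρ = 5/2, a logarithmic branch point, modulus 5/2.
The radius of convergence is the smallest modulus among the singular points: 4/5.
The branch term is analytic at -4/5 and contributes nothing to the residue; only the rational part matters.
At the order-1 pole -4/5 set g(ρ) = (ρ - (-4/5))*(rational part) = -39*ρ/10 - 3.
Simple pole: residue = g(a) at a = -4/5, which is 3/25.
List the singular points by increasing real part (a conjugate pair: the negative imaginary part first).


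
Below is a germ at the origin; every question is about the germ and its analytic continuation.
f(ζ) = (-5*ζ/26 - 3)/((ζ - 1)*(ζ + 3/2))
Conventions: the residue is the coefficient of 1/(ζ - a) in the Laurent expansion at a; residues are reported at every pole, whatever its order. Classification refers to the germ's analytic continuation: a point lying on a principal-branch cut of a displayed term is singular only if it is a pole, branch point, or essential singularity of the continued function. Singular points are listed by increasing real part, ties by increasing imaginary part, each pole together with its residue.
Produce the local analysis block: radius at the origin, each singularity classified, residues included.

Denominator factor (ζ - 1): pole of order 1 at 1, modulus 1.
Denominator factor (ζ + 3/2): pole of order 1 at -3/2, modulus 3/2.
The radius of convergence is the smallest modulus among the singular points: 1.
At the order-1 pole -3/2 set g(ζ) = (ζ - (-3/2))*f(ζ) = (-5*ζ/26 - 3)/(ζ - 1).
Simple pole: residue = g(a) at a = -3/2, which is 141/130.
At the order-1 pole 1 set g(ζ) = (ζ - (1))*f(ζ) = (-5*ζ/26 - 3)/(ζ + 3/2).
Simple pole: residue = g(a) at a = 1, which is -83/65.
List the singular points by increasing real part (a conjugate pair: the negative imaginary part first).

Radius of convergence at 0: 1.
At -3/2: a pole of order 1; residue 141/130.
At 1: a pole of order 1; residue -83/65.


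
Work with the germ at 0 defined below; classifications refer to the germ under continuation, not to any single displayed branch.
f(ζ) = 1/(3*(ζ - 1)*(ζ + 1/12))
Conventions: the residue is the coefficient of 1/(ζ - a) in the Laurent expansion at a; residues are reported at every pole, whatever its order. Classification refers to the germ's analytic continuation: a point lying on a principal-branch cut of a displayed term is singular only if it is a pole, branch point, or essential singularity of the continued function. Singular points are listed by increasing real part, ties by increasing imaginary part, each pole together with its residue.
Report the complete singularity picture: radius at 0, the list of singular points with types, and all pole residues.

Radius of convergence at 0: 1/12.
At -1/12: a pole of order 1; residue -4/13.
At 1: a pole of order 1; residue 4/13.

Denominator factor (ζ + 1/12): pole of order 1 at -1/12, modulus 1/12.
Denominator factor (ζ - 1): pole of order 1 at 1, modulus 1.
The radius of convergence is the smallest modulus among the singular points: 1/12.
At the order-1 pole -1/12 set g(ζ) = (ζ - (-1/12))*f(ζ) = 1/(3*(ζ - 1)).
Simple pole: residue = g(a) at a = -1/12, which is -4/13.
At the order-1 pole 1 set g(ζ) = (ζ - (1))*f(ζ) = 1/(3*(ζ + 1/12)).
Simple pole: residue = g(a) at a = 1, which is 4/13.
List the singular points by increasing real part (a conjugate pair: the negative imaginary part first).
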